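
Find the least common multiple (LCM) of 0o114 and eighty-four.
Convert 0o114 (octal) → 1×64 + 1×8 + 4 = 76 (decimal)
Convert eighty-four (English words) → 84 (decimal)
Compute lcm(76, 84) = 1596
1596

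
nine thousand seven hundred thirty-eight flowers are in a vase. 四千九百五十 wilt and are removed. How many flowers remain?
Convert nine thousand seven hundred thirty-eight (English words) → 9×1000 + 7×100 + 38 = 9738 (decimal)
Convert 四千九百五十 (Chinese numeral) → 4×1000 + 9×100 + 5×10 = 4950 (decimal)
Compute 9738 - 4950 = 4788
4788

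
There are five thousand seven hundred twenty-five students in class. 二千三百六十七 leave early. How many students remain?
Convert five thousand seven hundred twenty-five (English words) → 5×1000 + 7×100 + 25 = 5725 (decimal)
Convert 二千三百六十七 (Chinese numeral) → 2×1000 + 3×100 + 6×10 + 7 = 2367 (decimal)
Compute 5725 - 2367 = 3358
3358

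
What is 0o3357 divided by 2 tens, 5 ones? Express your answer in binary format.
Convert 0o3357 (octal) → 3×512 + 3×64 + 5×8 + 7 = 1775 (decimal)
Convert 2 tens, 5 ones (place-value notation) → 2×10 + 5 = 25 (decimal)
Compute 1775 ÷ 25 = 71
Convert 71 (decimal) → 71 = 64 + 4 + 2 + 1 → 0b1000111 (binary)
0b1000111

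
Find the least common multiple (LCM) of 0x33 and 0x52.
Convert 0x33 (hexadecimal) → 3×16 + 3 = 51 (decimal)
Convert 0x52 (hexadecimal) → 5×16 + 2 = 82 (decimal)
Compute lcm(51, 82) = 4182
4182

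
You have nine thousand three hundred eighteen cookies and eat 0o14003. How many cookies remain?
Convert nine thousand three hundred eighteen (English words) → 9×1000 + 3×100 + 18 = 9318 (decimal)
Convert 0o14003 (octal) → 1×4096 + 4×512 + 3 = 6147 (decimal)
Compute 9318 - 6147 = 3171
3171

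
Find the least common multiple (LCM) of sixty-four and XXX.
Convert sixty-four (English words) → 64 (decimal)
Convert XXX (Roman numeral) → 10 + 10 + 10 = 30 (decimal)
Compute lcm(64, 30) = 960
960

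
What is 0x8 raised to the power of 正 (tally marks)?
Convert 0x8 (hexadecimal) → 8 (decimal)
Convert 正 (tally marks) → 5 (decimal)
Compute 8 ^ 5 = 32768
32768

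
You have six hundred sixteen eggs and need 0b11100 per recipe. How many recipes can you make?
Convert six hundred sixteen (English words) → 6×100 + 16 = 616 (decimal)
Convert 0b11100 (binary) → 16 + 8 + 4 = 28 (decimal)
Compute 616 ÷ 28 = 22
22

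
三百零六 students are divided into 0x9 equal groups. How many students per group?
Convert 三百零六 (Chinese numeral) → 3×100 + 6 = 306 (decimal)
Convert 0x9 (hexadecimal) → 9 (decimal)
Compute 306 ÷ 9 = 34
34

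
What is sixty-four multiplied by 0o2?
Convert sixty-four (English words) → 64 (decimal)
Convert 0o2 (octal) → 2 (decimal)
Compute 64 × 2 = 128
128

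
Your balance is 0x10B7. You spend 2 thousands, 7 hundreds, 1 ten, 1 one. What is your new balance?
Convert 0x10B7 (hexadecimal) → 1×4096 + 11×16 + 7 = 4279 (decimal)
Convert 2 thousands, 7 hundreds, 1 ten, 1 one (place-value notation) → 2×1000 + 7×100 + 1×10 + 1 = 2711 (decimal)
Compute 4279 - 2711 = 1568
1568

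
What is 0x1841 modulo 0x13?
Convert 0x1841 (hexadecimal) → 1×4096 + 8×256 + 4×16 + 1 = 6209 (decimal)
Convert 0x13 (hexadecimal) → 1×16 + 3 = 19 (decimal)
Compute 6209 mod 19 = 15
15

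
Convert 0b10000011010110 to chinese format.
Convert 0b10000011010110 (binary) → 8192 + 128 + 64 + 16 + 4 + 2 = 8406 (decimal)
Convert 8406 (decimal) → 8406 = 8×1000 + 4×100 + 6 → 八千四百零六 (Chinese numeral)
八千四百零六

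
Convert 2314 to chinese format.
Convert 2314 (decimal) → 2314 = 2×1000 + 3×100 + 1×10 + 4 → 二千三百一十四 (Chinese numeral)
二千三百一十四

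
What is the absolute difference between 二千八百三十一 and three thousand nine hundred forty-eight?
Convert 二千八百三十一 (Chinese numeral) → 2×1000 + 8×100 + 3×10 + 1 = 2831 (decimal)
Convert three thousand nine hundred forty-eight (English words) → 3×1000 + 9×100 + 48 = 3948 (decimal)
Compute |2831 - 3948| = 1117
1117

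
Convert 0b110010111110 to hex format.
Convert 0b110010111110 (binary) → 2048 + 1024 + 128 + 32 + 16 + 8 + 4 + 2 = 3262 (decimal)
Convert 3262 (decimal) → 3262 = 12×256 + 11×16 + 14 → 0xCBE (hexadecimal)
0xCBE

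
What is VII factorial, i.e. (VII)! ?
Convert VII (Roman numeral) → 5 + 1 + 1 = 7 (decimal)
Compute 7! = 5040
5040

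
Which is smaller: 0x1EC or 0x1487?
Convert 0x1EC (hexadecimal) → 1×256 + 14×16 + 12 = 492 (decimal)
Convert 0x1487 (hexadecimal) → 1×4096 + 4×256 + 8×16 + 7 = 5255 (decimal)
Compare 492 vs 5255: smaller = 492
492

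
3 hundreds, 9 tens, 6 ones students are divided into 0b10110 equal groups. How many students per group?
Convert 3 hundreds, 9 tens, 6 ones (place-value notation) → 3×100 + 9×10 + 6 = 396 (decimal)
Convert 0b10110 (binary) → 16 + 4 + 2 = 22 (decimal)
Compute 396 ÷ 22 = 18
18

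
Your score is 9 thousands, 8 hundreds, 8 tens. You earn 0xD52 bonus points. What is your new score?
Convert 9 thousands, 8 hundreds, 8 tens (place-value notation) → 9×1000 + 8×100 + 8×10 = 9880 (decimal)
Convert 0xD52 (hexadecimal) → 13×256 + 5×16 + 2 = 3410 (decimal)
Compute 9880 + 3410 = 13290
13290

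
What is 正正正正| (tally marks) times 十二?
Convert 正正正正| (tally marks) → 5 + 5 + 5 + 5 + 1 = 21 (decimal)
Convert 十二 (Chinese numeral) → 1×10 + 2 = 12 (decimal)
Compute 21 × 12 = 252
252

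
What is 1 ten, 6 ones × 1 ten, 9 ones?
Convert 1 ten, 6 ones (place-value notation) → 1×10 + 6 = 16 (decimal)
Convert 1 ten, 9 ones (place-value notation) → 1×10 + 9 = 19 (decimal)
Compute 16 × 19 = 304
304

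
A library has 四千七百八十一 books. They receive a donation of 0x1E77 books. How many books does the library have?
Convert 四千七百八十一 (Chinese numeral) → 4×1000 + 7×100 + 8×10 + 1 = 4781 (decimal)
Convert 0x1E77 (hexadecimal) → 1×4096 + 14×256 + 7×16 + 7 = 7799 (decimal)
Compute 4781 + 7799 = 12580
12580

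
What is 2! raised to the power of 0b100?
Convert 2! (factorial) → 2 (decimal)
Convert 0b100 (binary) → 4 (decimal)
Compute 2 ^ 4 = 16
16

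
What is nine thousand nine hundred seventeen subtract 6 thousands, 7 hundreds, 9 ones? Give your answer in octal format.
Convert nine thousand nine hundred seventeen (English words) → 9×1000 + 9×100 + 17 = 9917 (decimal)
Convert 6 thousands, 7 hundreds, 9 ones (place-value notation) → 6×1000 + 7×100 + 9 = 6709 (decimal)
Compute 9917 - 6709 = 3208
Convert 3208 (decimal) → 3208 = 6×512 + 2×64 + 1×8 → 0o6210 (octal)
0o6210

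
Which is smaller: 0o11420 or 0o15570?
Convert 0o11420 (octal) → 1×4096 + 1×512 + 4×64 + 2×8 = 4880 (decimal)
Convert 0o15570 (octal) → 1×4096 + 5×512 + 5×64 + 7×8 = 7032 (decimal)
Compare 4880 vs 7032: smaller = 4880
4880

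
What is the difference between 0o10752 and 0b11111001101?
Convert 0o10752 (octal) → 1×4096 + 7×64 + 5×8 + 2 = 4586 (decimal)
Convert 0b11111001101 (binary) → 1024 + 512 + 256 + 128 + 64 + 8 + 4 + 1 = 1997 (decimal)
Difference: |4586 - 1997| = 2589
2589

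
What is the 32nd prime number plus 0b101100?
The 32nd prime number = 131
Convert 0b101100 (binary) → 32 + 8 + 4 = 44 (decimal)
Compute 131 + 44 = 175
175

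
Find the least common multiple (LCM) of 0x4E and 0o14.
Convert 0x4E (hexadecimal) → 4×16 + 14 = 78 (decimal)
Convert 0o14 (octal) → 1×8 + 4 = 12 (decimal)
Compute lcm(78, 12) = 156
156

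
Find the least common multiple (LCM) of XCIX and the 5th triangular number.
Convert XCIX (Roman numeral) → 90 + 9 = 99 (decimal)
Convert the 5th triangular number (triangular index) → 5×6/2 = 15 (decimal)
Compute lcm(99, 15) = 495
495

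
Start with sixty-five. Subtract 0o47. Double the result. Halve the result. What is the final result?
Convert sixty-five (English words) → 65 (decimal)
Start: 65
Convert 0o47 (octal) → 4×8 + 7 = 39 (decimal)
65 - 39 = 26
26 × 2 = 52
52 ÷ 2 = 26
26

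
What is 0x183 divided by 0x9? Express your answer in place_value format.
Convert 0x183 (hexadecimal) → 1×256 + 8×16 + 3 = 387 (decimal)
Convert 0x9 (hexadecimal) → 9 (decimal)
Compute 387 ÷ 9 = 43
Convert 43 (decimal) → 43 = 4×10 + 3 → 4 tens, 3 ones (place-value notation)
4 tens, 3 ones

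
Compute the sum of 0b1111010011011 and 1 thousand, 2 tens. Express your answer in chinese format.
Convert 0b1111010011011 (binary) → 4096 + 2048 + 1024 + 512 + 128 + 16 + 8 + 2 + 1 = 7835 (decimal)
Convert 1 thousand, 2 tens (place-value notation) → 1×1000 + 2×10 = 1020 (decimal)
Compute 7835 + 1020 = 8855
Convert 8855 (decimal) → 8855 = 8×1000 + 8×100 + 5×10 + 5 → 八千八百五十五 (Chinese numeral)
八千八百五十五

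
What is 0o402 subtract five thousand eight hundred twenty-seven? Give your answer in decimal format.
Convert 0o402 (octal) → 4×64 + 2 = 258 (decimal)
Convert five thousand eight hundred twenty-seven (English words) → 5×1000 + 8×100 + 27 = 5827 (decimal)
Compute 258 - 5827 = -5569
-5569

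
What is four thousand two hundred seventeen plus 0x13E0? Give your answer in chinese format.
Convert four thousand two hundred seventeen (English words) → 4×1000 + 2×100 + 17 = 4217 (decimal)
Convert 0x13E0 (hexadecimal) → 1×4096 + 3×256 + 14×16 = 5088 (decimal)
Compute 4217 + 5088 = 9305
Convert 9305 (decimal) → 9305 = 9×1000 + 3×100 + 5 → 九千三百零五 (Chinese numeral)
九千三百零五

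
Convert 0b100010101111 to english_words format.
Convert 0b100010101111 (binary) → 2048 + 128 + 32 + 8 + 4 + 2 + 1 = 2223 (decimal)
Convert 2223 (decimal) → 2223 = 2×1000 + 2×100 + 23 → two thousand two hundred twenty-three (English words)
two thousand two hundred twenty-three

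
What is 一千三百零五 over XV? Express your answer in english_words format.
Convert 一千三百零五 (Chinese numeral) → 1×1000 + 3×100 + 5 = 1305 (decimal)
Convert XV (Roman numeral) → 10 + 5 = 15 (decimal)
Compute 1305 ÷ 15 = 87
Convert 87 (decimal) → eighty-seven (English words)
eighty-seven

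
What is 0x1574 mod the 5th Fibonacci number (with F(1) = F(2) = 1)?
Convert 0x1574 (hexadecimal) → 1×4096 + 5×256 + 7×16 + 4 = 5492 (decimal)
Convert the 5th Fibonacci number (with F(1) = F(2) = 1) (Fibonacci index) → 1, 1, 2, 3, 5 → 5 (decimal)
Compute 5492 mod 5 = 2
2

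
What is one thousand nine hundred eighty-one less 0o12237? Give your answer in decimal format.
Convert one thousand nine hundred eighty-one (English words) → 1×1000 + 9×100 + 81 = 1981 (decimal)
Convert 0o12237 (octal) → 1×4096 + 2×512 + 2×64 + 3×8 + 7 = 5279 (decimal)
Compute 1981 - 5279 = -3298
-3298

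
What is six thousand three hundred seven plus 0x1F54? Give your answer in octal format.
Convert six thousand three hundred seven (English words) → 6×1000 + 3×100 + 7 = 6307 (decimal)
Convert 0x1F54 (hexadecimal) → 1×4096 + 15×256 + 5×16 + 4 = 8020 (decimal)
Compute 6307 + 8020 = 14327
Convert 14327 (decimal) → 14327 = 3×4096 + 3×512 + 7×64 + 6×8 + 7 → 0o33767 (octal)
0o33767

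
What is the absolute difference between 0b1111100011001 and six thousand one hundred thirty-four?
Convert 0b1111100011001 (binary) → 4096 + 2048 + 1024 + 512 + 256 + 16 + 8 + 1 = 7961 (decimal)
Convert six thousand one hundred thirty-four (English words) → 6×1000 + 1×100 + 34 = 6134 (decimal)
Compute |7961 - 6134| = 1827
1827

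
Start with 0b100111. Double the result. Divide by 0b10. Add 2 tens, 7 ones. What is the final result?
Convert 0b100111 (binary) → 32 + 4 + 2 + 1 = 39 (decimal)
Start: 39
39 × 2 = 78
Convert 0b10 (binary) → 2 (decimal)
78 ÷ 2 = 39
Convert 2 tens, 7 ones (place-value notation) → 2×10 + 7 = 27 (decimal)
39 + 27 = 66
66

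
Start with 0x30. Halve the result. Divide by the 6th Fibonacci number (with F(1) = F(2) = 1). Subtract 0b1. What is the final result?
Convert 0x30 (hexadecimal) → 3×16 = 48 (decimal)
Start: 48
48 ÷ 2 = 24
Convert the 6th Fibonacci number (with F(1) = F(2) = 1) (Fibonacci index) → 1, 1, 2, 3, 5, 8 → 8 (decimal)
24 ÷ 8 = 3
Convert 0b1 (binary) → 1 (decimal)
3 - 1 = 2
2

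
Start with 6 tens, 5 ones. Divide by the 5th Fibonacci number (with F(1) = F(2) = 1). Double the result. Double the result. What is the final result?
Convert 6 tens, 5 ones (place-value notation) → 6×10 + 5 = 65 (decimal)
Start: 65
Convert the 5th Fibonacci number (with F(1) = F(2) = 1) (Fibonacci index) → 1, 1, 2, 3, 5 → 5 (decimal)
65 ÷ 5 = 13
13 × 2 = 26
26 × 2 = 52
52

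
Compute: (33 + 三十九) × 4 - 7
Convert 三十九 (Chinese numeral) → 3×10 + 9 = 39 (decimal)
Expression in decimal: (33 + 39) × 4 - 7
Parentheses first: 33 + 39 = 72
Multiply: 72 × 4 = 288
Subtract: 288 - 7 = 281
281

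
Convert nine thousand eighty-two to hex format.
Convert nine thousand eighty-two (English words) → 9×1000 + 82 = 9082 (decimal)
Convert 9082 (decimal) → 9082 = 2×4096 + 3×256 + 7×16 + 10 → 0x237A (hexadecimal)
0x237A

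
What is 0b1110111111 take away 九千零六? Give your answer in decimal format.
Convert 0b1110111111 (binary) → 512 + 256 + 128 + 32 + 16 + 8 + 4 + 2 + 1 = 959 (decimal)
Convert 九千零六 (Chinese numeral) → 9×1000 + 6 = 9006 (decimal)
Compute 959 - 9006 = -8047
-8047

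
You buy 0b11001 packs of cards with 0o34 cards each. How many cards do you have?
Convert 0o34 (octal) → 3×8 + 4 = 28 (decimal)
Convert 0b11001 (binary) → 16 + 8 + 1 = 25 (decimal)
Compute 28 × 25 = 700
700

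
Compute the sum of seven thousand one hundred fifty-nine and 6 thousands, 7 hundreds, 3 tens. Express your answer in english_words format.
Convert seven thousand one hundred fifty-nine (English words) → 7×1000 + 1×100 + 59 = 7159 (decimal)
Convert 6 thousands, 7 hundreds, 3 tens (place-value notation) → 6×1000 + 7×100 + 3×10 = 6730 (decimal)
Compute 7159 + 6730 = 13889
Convert 13889 (decimal) → 13889 = 13×1000 + 8×100 + 89 → thirteen thousand eight hundred eighty-nine (English words)
thirteen thousand eight hundred eighty-nine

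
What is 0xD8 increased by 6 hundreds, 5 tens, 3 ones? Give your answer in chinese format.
Convert 0xD8 (hexadecimal) → 13×16 + 8 = 216 (decimal)
Convert 6 hundreds, 5 tens, 3 ones (place-value notation) → 6×100 + 5×10 + 3 = 653 (decimal)
Compute 216 + 653 = 869
Convert 869 (decimal) → 869 = 8×100 + 6×10 + 9 → 八百六十九 (Chinese numeral)
八百六十九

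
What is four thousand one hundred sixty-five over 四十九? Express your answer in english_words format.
Convert four thousand one hundred sixty-five (English words) → 4×1000 + 1×100 + 65 = 4165 (decimal)
Convert 四十九 (Chinese numeral) → 4×10 + 9 = 49 (decimal)
Compute 4165 ÷ 49 = 85
Convert 85 (decimal) → eighty-five (English words)
eighty-five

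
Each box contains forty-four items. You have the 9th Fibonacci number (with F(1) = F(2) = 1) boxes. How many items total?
Convert forty-four (English words) → 44 (decimal)
Convert the 9th Fibonacci number (with F(1) = F(2) = 1) (Fibonacci index) → 1, 1, 2, 3, 5, 8, 13, 21, 34 → 34 (decimal)
Compute 44 × 34 = 1496
1496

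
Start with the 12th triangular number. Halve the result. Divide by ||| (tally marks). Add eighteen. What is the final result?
Convert the 12th triangular number (triangular index) → 12×13/2 = 78 (decimal)
Start: 78
78 ÷ 2 = 39
Convert ||| (tally marks) → 3 (decimal)
39 ÷ 3 = 13
Convert eighteen (English words) → 18 (decimal)
13 + 18 = 31
31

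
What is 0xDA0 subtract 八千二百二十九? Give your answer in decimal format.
Convert 0xDA0 (hexadecimal) → 13×256 + 10×16 = 3488 (decimal)
Convert 八千二百二十九 (Chinese numeral) → 8×1000 + 2×100 + 2×10 + 9 = 8229 (decimal)
Compute 3488 - 8229 = -4741
-4741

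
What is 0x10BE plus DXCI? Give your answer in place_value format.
Convert 0x10BE (hexadecimal) → 1×4096 + 11×16 + 14 = 4286 (decimal)
Convert DXCI (Roman numeral) → 500 + 90 + 1 = 591 (decimal)
Compute 4286 + 591 = 4877
Convert 4877 (decimal) → 4877 = 4×1000 + 8×100 + 7×10 + 7 → 4 thousands, 8 hundreds, 7 tens, 7 ones (place-value notation)
4 thousands, 8 hundreds, 7 tens, 7 ones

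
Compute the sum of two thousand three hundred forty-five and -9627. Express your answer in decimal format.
Convert two thousand three hundred forty-five (English words) → 2×1000 + 3×100 + 45 = 2345 (decimal)
Compute 2345 + -9627 = -7282
-7282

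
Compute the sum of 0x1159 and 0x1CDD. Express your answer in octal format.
Convert 0x1159 (hexadecimal) → 1×4096 + 1×256 + 5×16 + 9 = 4441 (decimal)
Convert 0x1CDD (hexadecimal) → 1×4096 + 12×256 + 13×16 + 13 = 7389 (decimal)
Compute 4441 + 7389 = 11830
Convert 11830 (decimal) → 11830 = 2×4096 + 7×512 + 6×8 + 6 → 0o27066 (octal)
0o27066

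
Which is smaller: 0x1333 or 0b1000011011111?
Convert 0x1333 (hexadecimal) → 1×4096 + 3×256 + 3×16 + 3 = 4915 (decimal)
Convert 0b1000011011111 (binary) → 4096 + 128 + 64 + 16 + 8 + 4 + 2 + 1 = 4319 (decimal)
Compare 4915 vs 4319: smaller = 4319
4319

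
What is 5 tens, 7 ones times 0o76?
Convert 5 tens, 7 ones (place-value notation) → 5×10 + 7 = 57 (decimal)
Convert 0o76 (octal) → 7×8 + 6 = 62 (decimal)
Compute 57 × 62 = 3534
3534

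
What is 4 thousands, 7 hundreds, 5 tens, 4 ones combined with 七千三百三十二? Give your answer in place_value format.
Convert 4 thousands, 7 hundreds, 5 tens, 4 ones (place-value notation) → 4×1000 + 7×100 + 5×10 + 4 = 4754 (decimal)
Convert 七千三百三十二 (Chinese numeral) → 7×1000 + 3×100 + 3×10 + 2 = 7332 (decimal)
Compute 4754 + 7332 = 12086
Convert 12086 (decimal) → 12086 = 12×1000 + 8×10 + 6 → 12 thousands, 8 tens, 6 ones (place-value notation)
12 thousands, 8 tens, 6 ones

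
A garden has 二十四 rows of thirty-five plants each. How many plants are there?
Convert thirty-five (English words) → 35 (decimal)
Convert 二十四 (Chinese numeral) → 2×10 + 4 = 24 (decimal)
Compute 35 × 24 = 840
840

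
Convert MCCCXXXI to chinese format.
Convert MCCCXXXI (Roman numeral) → 1000 + 100 + 100 + 100 + 10 + 10 + 10 + 1 = 1331 (decimal)
Convert 1331 (decimal) → 1331 = 1×1000 + 3×100 + 3×10 + 1 → 一千三百三十一 (Chinese numeral)
一千三百三十一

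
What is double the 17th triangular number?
The 17th triangular number = 17×18/2 = 153
Compute 153 × 2 = 306
306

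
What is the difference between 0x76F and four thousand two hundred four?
Convert 0x76F (hexadecimal) → 7×256 + 6×16 + 15 = 1903 (decimal)
Convert four thousand two hundred four (English words) → 4×1000 + 2×100 + 4 = 4204 (decimal)
Difference: |1903 - 4204| = 2301
2301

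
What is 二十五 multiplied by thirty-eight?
Convert 二十五 (Chinese numeral) → 2×10 + 5 = 25 (decimal)
Convert thirty-eight (English words) → 38 (decimal)
Compute 25 × 38 = 950
950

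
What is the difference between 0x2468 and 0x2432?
Convert 0x2468 (hexadecimal) → 2×4096 + 4×256 + 6×16 + 8 = 9320 (decimal)
Convert 0x2432 (hexadecimal) → 2×4096 + 4×256 + 3×16 + 2 = 9266 (decimal)
Difference: |9320 - 9266| = 54
54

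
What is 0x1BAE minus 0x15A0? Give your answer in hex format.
Convert 0x1BAE (hexadecimal) → 1×4096 + 11×256 + 10×16 + 14 = 7086 (decimal)
Convert 0x15A0 (hexadecimal) → 1×4096 + 5×256 + 10×16 = 5536 (decimal)
Compute 7086 - 5536 = 1550
Convert 1550 (decimal) → 1550 = 6×256 + 14 → 0x60E (hexadecimal)
0x60E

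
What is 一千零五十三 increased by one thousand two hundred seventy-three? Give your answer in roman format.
Convert 一千零五十三 (Chinese numeral) → 1×1000 + 5×10 + 3 = 1053 (decimal)
Convert one thousand two hundred seventy-three (English words) → 1×1000 + 2×100 + 73 = 1273 (decimal)
Compute 1053 + 1273 = 2326
Convert 2326 (decimal) → 2326 = 1000 + 1000 + 100 + 100 + 100 + 10 + 10 + 5 + 1 → MMCCCXXVI (Roman numeral)
MMCCCXXVI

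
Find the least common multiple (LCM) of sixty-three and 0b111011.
Convert sixty-three (English words) → 63 (decimal)
Convert 0b111011 (binary) → 32 + 16 + 8 + 2 + 1 = 59 (decimal)
Compute lcm(63, 59) = 3717
3717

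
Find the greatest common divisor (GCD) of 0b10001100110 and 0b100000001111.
Convert 0b10001100110 (binary) → 1024 + 64 + 32 + 4 + 2 = 1126 (decimal)
Convert 0b100000001111 (binary) → 2048 + 8 + 4 + 2 + 1 = 2063 (decimal)
Compute gcd(1126, 2063) = 1
1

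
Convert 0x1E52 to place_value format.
Convert 0x1E52 (hexadecimal) → 1×4096 + 14×256 + 5×16 + 2 = 7762 (decimal)
Convert 7762 (decimal) → 7762 = 7×1000 + 7×100 + 6×10 + 2 → 7 thousands, 7 hundreds, 6 tens, 2 ones (place-value notation)
7 thousands, 7 hundreds, 6 tens, 2 ones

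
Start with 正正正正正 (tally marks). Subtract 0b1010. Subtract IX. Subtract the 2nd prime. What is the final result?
Convert 正正正正正 (tally marks) → 5 + 5 + 5 + 5 + 5 = 25 (decimal)
Start: 25
Convert 0b1010 (binary) → 8 + 2 = 10 (decimal)
25 - 10 = 15
Convert IX (Roman numeral) → 9 (decimal)
15 - 9 = 6
Convert the 2nd prime (prime index) → 3 (decimal)
6 - 3 = 3
3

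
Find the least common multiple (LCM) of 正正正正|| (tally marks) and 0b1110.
Convert 正正正正|| (tally marks) → 5 + 5 + 5 + 5 + 2 = 22 (decimal)
Convert 0b1110 (binary) → 8 + 4 + 2 = 14 (decimal)
Compute lcm(22, 14) = 154
154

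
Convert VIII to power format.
Convert VIII (Roman numeral) → 5 + 1 + 1 + 1 = 8 (decimal)
Convert 8 (decimal) → 2^3 (power)
2^3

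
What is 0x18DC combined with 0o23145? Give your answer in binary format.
Convert 0x18DC (hexadecimal) → 1×4096 + 8×256 + 13×16 + 12 = 6364 (decimal)
Convert 0o23145 (octal) → 2×4096 + 3×512 + 1×64 + 4×8 + 5 = 9829 (decimal)
Compute 6364 + 9829 = 16193
Convert 16193 (decimal) → 16193 = 8192 + 4096 + 2048 + 1024 + 512 + 256 + 64 + 1 → 0b11111101000001 (binary)
0b11111101000001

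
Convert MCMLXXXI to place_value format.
Convert MCMLXXXI (Roman numeral) → 1000 + 900 + 50 + 10 + 10 + 10 + 1 = 1981 (decimal)
Convert 1981 (decimal) → 1981 = 1×1000 + 9×100 + 8×10 + 1 → 1 thousand, 9 hundreds, 8 tens, 1 one (place-value notation)
1 thousand, 9 hundreds, 8 tens, 1 one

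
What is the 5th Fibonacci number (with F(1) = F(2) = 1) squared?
The 5th Fibonacci number (with F(1) = F(2) = 1): 1, 1, 2, 3, 5 → 5
Compute 5² = 5 × 5 = 25
25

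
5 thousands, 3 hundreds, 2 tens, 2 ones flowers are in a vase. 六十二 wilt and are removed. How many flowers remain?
Convert 5 thousands, 3 hundreds, 2 tens, 2 ones (place-value notation) → 5×1000 + 3×100 + 2×10 + 2 = 5322 (decimal)
Convert 六十二 (Chinese numeral) → 6×10 + 2 = 62 (decimal)
Compute 5322 - 62 = 5260
5260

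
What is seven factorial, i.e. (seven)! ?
Convert seven (English words) → 7 (decimal)
Compute 7! = 5040
5040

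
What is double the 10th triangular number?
The 10th triangular number = 10×11/2 = 55
Compute 55 × 2 = 110
110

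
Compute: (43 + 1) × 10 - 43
Parentheses first: 43 + 1 = 44
Multiply: 44 × 10 = 440
Subtract: 440 - 43 = 397
397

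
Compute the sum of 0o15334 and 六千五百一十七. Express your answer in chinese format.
Convert 0o15334 (octal) → 1×4096 + 5×512 + 3×64 + 3×8 + 4 = 6876 (decimal)
Convert 六千五百一十七 (Chinese numeral) → 6×1000 + 5×100 + 1×10 + 7 = 6517 (decimal)
Compute 6876 + 6517 = 13393
Convert 13393 (decimal) → 13393 = 1×10000 + 3×1000 + 3×100 + 9×10 + 3 → 一万三千三百九十三 (Chinese numeral)
一万三千三百九十三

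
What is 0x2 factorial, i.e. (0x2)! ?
Convert 0x2 (hexadecimal) → 2 (decimal)
Compute 2! = 2
2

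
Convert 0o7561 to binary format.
Convert 0o7561 (octal) → 7×512 + 5×64 + 6×8 + 1 = 3953 (decimal)
Convert 3953 (decimal) → 3953 = 2048 + 1024 + 512 + 256 + 64 + 32 + 16 + 1 → 0b111101110001 (binary)
0b111101110001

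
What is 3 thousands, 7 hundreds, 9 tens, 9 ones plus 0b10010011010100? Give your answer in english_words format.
Convert 3 thousands, 7 hundreds, 9 tens, 9 ones (place-value notation) → 3×1000 + 7×100 + 9×10 + 9 = 3799 (decimal)
Convert 0b10010011010100 (binary) → 8192 + 1024 + 128 + 64 + 16 + 4 = 9428 (decimal)
Compute 3799 + 9428 = 13227
Convert 13227 (decimal) → 13227 = 13×1000 + 2×100 + 27 → thirteen thousand two hundred twenty-seven (English words)
thirteen thousand two hundred twenty-seven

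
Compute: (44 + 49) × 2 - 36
Parentheses first: 44 + 49 = 93
Multiply: 93 × 2 = 186
Subtract: 186 - 36 = 150
150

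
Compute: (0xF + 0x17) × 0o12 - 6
Convert 0xF (hexadecimal) → 15 (decimal)
Convert 0x17 (hexadecimal) → 1×16 + 7 = 23 (decimal)
Convert 0o12 (octal) → 1×8 + 2 = 10 (decimal)
Expression in decimal: (15 + 23) × 10 - 6
Parentheses first: 15 + 23 = 38
Multiply: 38 × 10 = 380
Subtract: 380 - 6 = 374
374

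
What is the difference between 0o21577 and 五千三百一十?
Convert 0o21577 (octal) → 2×4096 + 1×512 + 5×64 + 7×8 + 7 = 9087 (decimal)
Convert 五千三百一十 (Chinese numeral) → 5×1000 + 3×100 + 1×10 = 5310 (decimal)
Difference: |9087 - 5310| = 3777
3777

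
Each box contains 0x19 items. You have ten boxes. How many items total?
Convert 0x19 (hexadecimal) → 1×16 + 9 = 25 (decimal)
Convert ten (English words) → 10 (decimal)
Compute 25 × 10 = 250
250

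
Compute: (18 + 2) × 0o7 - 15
Convert 0o7 (octal) → 7 (decimal)
Expression in decimal: (18 + 2) × 7 - 15
Parentheses first: 18 + 2 = 20
Multiply: 20 × 7 = 140
Subtract: 140 - 15 = 125
125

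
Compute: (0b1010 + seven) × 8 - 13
Convert 0b1010 (binary) → 8 + 2 = 10 (decimal)
Convert seven (English words) → 7 (decimal)
Expression in decimal: (10 + 7) × 8 - 13
Parentheses first: 10 + 7 = 17
Multiply: 17 × 8 = 136
Subtract: 136 - 13 = 123
123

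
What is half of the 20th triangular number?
The 20th triangular number = 20×21/2 = 210
Compute 210 ÷ 2 = 105
105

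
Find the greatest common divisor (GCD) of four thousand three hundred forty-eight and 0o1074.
Convert four thousand three hundred forty-eight (English words) → 4×1000 + 3×100 + 48 = 4348 (decimal)
Convert 0o1074 (octal) → 1×512 + 7×8 + 4 = 572 (decimal)
Compute gcd(4348, 572) = 4
4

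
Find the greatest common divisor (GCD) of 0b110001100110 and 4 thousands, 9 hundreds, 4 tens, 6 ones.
Convert 0b110001100110 (binary) → 2048 + 1024 + 64 + 32 + 4 + 2 = 3174 (decimal)
Convert 4 thousands, 9 hundreds, 4 tens, 6 ones (place-value notation) → 4×1000 + 9×100 + 4×10 + 6 = 4946 (decimal)
Compute gcd(3174, 4946) = 2
2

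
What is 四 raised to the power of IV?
Convert 四 (Chinese numeral) → 4 (decimal)
Convert IV (Roman numeral) → 4 (decimal)
Compute 4 ^ 4 = 256
256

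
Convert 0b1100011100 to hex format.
Convert 0b1100011100 (binary) → 512 + 256 + 16 + 8 + 4 = 796 (decimal)
Convert 796 (decimal) → 796 = 3×256 + 1×16 + 12 → 0x31C (hexadecimal)
0x31C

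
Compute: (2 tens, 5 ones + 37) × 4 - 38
Convert 2 tens, 5 ones (place-value notation) → 2×10 + 5 = 25 (decimal)
Expression in decimal: (25 + 37) × 4 - 38
Parentheses first: 25 + 37 = 62
Multiply: 62 × 4 = 248
Subtract: 248 - 38 = 210
210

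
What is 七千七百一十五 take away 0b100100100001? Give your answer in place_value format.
Convert 七千七百一十五 (Chinese numeral) → 7×1000 + 7×100 + 1×10 + 5 = 7715 (decimal)
Convert 0b100100100001 (binary) → 2048 + 256 + 32 + 1 = 2337 (decimal)
Compute 7715 - 2337 = 5378
Convert 5378 (decimal) → 5378 = 5×1000 + 3×100 + 7×10 + 8 → 5 thousands, 3 hundreds, 7 tens, 8 ones (place-value notation)
5 thousands, 3 hundreds, 7 tens, 8 ones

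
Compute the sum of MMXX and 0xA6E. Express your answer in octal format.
Convert MMXX (Roman numeral) → 1000 + 1000 + 10 + 10 = 2020 (decimal)
Convert 0xA6E (hexadecimal) → 10×256 + 6×16 + 14 = 2670 (decimal)
Compute 2020 + 2670 = 4690
Convert 4690 (decimal) → 4690 = 1×4096 + 1×512 + 1×64 + 2×8 + 2 → 0o11122 (octal)
0o11122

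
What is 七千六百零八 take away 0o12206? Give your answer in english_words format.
Convert 七千六百零八 (Chinese numeral) → 7×1000 + 6×100 + 8 = 7608 (decimal)
Convert 0o12206 (octal) → 1×4096 + 2×512 + 2×64 + 6 = 5254 (decimal)
Compute 7608 - 5254 = 2354
Convert 2354 (decimal) → 2354 = 2×1000 + 3×100 + 54 → two thousand three hundred fifty-four (English words)
two thousand three hundred fifty-four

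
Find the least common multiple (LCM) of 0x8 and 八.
Convert 0x8 (hexadecimal) → 8 (decimal)
Convert 八 (Chinese numeral) → 8 (decimal)
Compute lcm(8, 8) = 8
8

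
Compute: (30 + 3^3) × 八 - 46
Convert 3^3 (power) → 27 (decimal)
Convert 八 (Chinese numeral) → 8 (decimal)
Expression in decimal: (30 + 27) × 8 - 46
Parentheses first: 30 + 27 = 57
Multiply: 57 × 8 = 456
Subtract: 456 - 46 = 410
410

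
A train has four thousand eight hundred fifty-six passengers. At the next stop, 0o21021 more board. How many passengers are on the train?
Convert four thousand eight hundred fifty-six (English words) → 4×1000 + 8×100 + 56 = 4856 (decimal)
Convert 0o21021 (octal) → 2×4096 + 1×512 + 2×8 + 1 = 8721 (decimal)
Compute 4856 + 8721 = 13577
13577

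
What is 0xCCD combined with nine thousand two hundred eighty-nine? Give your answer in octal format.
Convert 0xCCD (hexadecimal) → 12×256 + 12×16 + 13 = 3277 (decimal)
Convert nine thousand two hundred eighty-nine (English words) → 9×1000 + 2×100 + 89 = 9289 (decimal)
Compute 3277 + 9289 = 12566
Convert 12566 (decimal) → 12566 = 3×4096 + 4×64 + 2×8 + 6 → 0o30426 (octal)
0o30426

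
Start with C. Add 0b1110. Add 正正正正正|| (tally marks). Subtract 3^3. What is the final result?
Convert C (Roman numeral) → 100 (decimal)
Start: 100
Convert 0b1110 (binary) → 8 + 4 + 2 = 14 (decimal)
100 + 14 = 114
Convert 正正正正正|| (tally marks) → 5 + 5 + 5 + 5 + 5 + 2 = 27 (decimal)
114 + 27 = 141
Convert 3^3 (power) → 27 (decimal)
141 - 27 = 114
114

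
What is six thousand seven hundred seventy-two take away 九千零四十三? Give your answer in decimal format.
Convert six thousand seven hundred seventy-two (English words) → 6×1000 + 7×100 + 72 = 6772 (decimal)
Convert 九千零四十三 (Chinese numeral) → 9×1000 + 4×10 + 3 = 9043 (decimal)
Compute 6772 - 9043 = -2271
-2271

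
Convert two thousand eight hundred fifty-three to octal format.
Convert two thousand eight hundred fifty-three (English words) → 2×1000 + 8×100 + 53 = 2853 (decimal)
Convert 2853 (decimal) → 2853 = 5×512 + 4×64 + 4×8 + 5 → 0o5445 (octal)
0o5445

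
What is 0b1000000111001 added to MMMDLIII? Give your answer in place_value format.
Convert 0b1000000111001 (binary) → 4096 + 32 + 16 + 8 + 1 = 4153 (decimal)
Convert MMMDLIII (Roman numeral) → 1000 + 1000 + 1000 + 500 + 50 + 1 + 1 + 1 = 3553 (decimal)
Compute 4153 + 3553 = 7706
Convert 7706 (decimal) → 7706 = 7×1000 + 7×100 + 6 → 7 thousands, 7 hundreds, 6 ones (place-value notation)
7 thousands, 7 hundreds, 6 ones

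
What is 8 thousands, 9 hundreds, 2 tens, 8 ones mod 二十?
Convert 8 thousands, 9 hundreds, 2 tens, 8 ones (place-value notation) → 8×1000 + 9×100 + 2×10 + 8 = 8928 (decimal)
Convert 二十 (Chinese numeral) → 2×10 = 20 (decimal)
Compute 8928 mod 20 = 8
8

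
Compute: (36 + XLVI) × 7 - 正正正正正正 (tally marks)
Convert XLVI (Roman numeral) → 40 + 5 + 1 = 46 (decimal)
Convert 正正正正正正 (tally marks) → 5 + 5 + 5 + 5 + 5 + 5 = 30 (decimal)
Expression in decimal: (36 + 46) × 7 - 30
Parentheses first: 36 + 46 = 82
Multiply: 82 × 7 = 574
Subtract: 574 - 30 = 544
544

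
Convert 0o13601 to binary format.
Convert 0o13601 (octal) → 1×4096 + 3×512 + 6×64 + 1 = 6017 (decimal)
Convert 6017 (decimal) → 6017 = 4096 + 1024 + 512 + 256 + 128 + 1 → 0b1011110000001 (binary)
0b1011110000001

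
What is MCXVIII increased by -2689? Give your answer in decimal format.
Convert MCXVIII (Roman numeral) → 1000 + 100 + 10 + 5 + 1 + 1 + 1 = 1118 (decimal)
Compute 1118 + -2689 = -1571
-1571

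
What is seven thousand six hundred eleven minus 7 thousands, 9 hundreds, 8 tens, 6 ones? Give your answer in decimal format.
Convert seven thousand six hundred eleven (English words) → 7×1000 + 6×100 + 11 = 7611 (decimal)
Convert 7 thousands, 9 hundreds, 8 tens, 6 ones (place-value notation) → 7×1000 + 9×100 + 8×10 + 6 = 7986 (decimal)
Compute 7611 - 7986 = -375
-375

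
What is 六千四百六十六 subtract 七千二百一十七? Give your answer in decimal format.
Convert 六千四百六十六 (Chinese numeral) → 6×1000 + 4×100 + 6×10 + 6 = 6466 (decimal)
Convert 七千二百一十七 (Chinese numeral) → 7×1000 + 2×100 + 1×10 + 7 = 7217 (decimal)
Compute 6466 - 7217 = -751
-751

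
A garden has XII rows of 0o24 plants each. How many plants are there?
Convert 0o24 (octal) → 2×8 + 4 = 20 (decimal)
Convert XII (Roman numeral) → 10 + 1 + 1 = 12 (decimal)
Compute 20 × 12 = 240
240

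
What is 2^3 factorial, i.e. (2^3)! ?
Convert 2^3 (power) → 8 (decimal)
Compute 8! = 40320
40320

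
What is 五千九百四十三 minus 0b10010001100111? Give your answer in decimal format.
Convert 五千九百四十三 (Chinese numeral) → 5×1000 + 9×100 + 4×10 + 3 = 5943 (decimal)
Convert 0b10010001100111 (binary) → 8192 + 1024 + 64 + 32 + 4 + 2 + 1 = 9319 (decimal)
Compute 5943 - 9319 = -3376
-3376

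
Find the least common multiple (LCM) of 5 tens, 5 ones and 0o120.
Convert 5 tens, 5 ones (place-value notation) → 5×10 + 5 = 55 (decimal)
Convert 0o120 (octal) → 1×64 + 2×8 = 80 (decimal)
Compute lcm(55, 80) = 880
880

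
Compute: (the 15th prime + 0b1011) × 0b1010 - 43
Convert the 15th prime (prime index) → 47 (decimal)
Convert 0b1011 (binary) → 8 + 2 + 1 = 11 (decimal)
Convert 0b1010 (binary) → 8 + 2 = 10 (decimal)
Expression in decimal: (47 + 11) × 10 - 43
Parentheses first: 47 + 11 = 58
Multiply: 58 × 10 = 580
Subtract: 580 - 43 = 537
537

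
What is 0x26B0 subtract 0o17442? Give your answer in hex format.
Convert 0x26B0 (hexadecimal) → 2×4096 + 6×256 + 11×16 = 9904 (decimal)
Convert 0o17442 (octal) → 1×4096 + 7×512 + 4×64 + 4×8 + 2 = 7970 (decimal)
Compute 9904 - 7970 = 1934
Convert 1934 (decimal) → 1934 = 7×256 + 8×16 + 14 → 0x78E (hexadecimal)
0x78E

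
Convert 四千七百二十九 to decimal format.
Convert 四千七百二十九 (Chinese numeral) → 4×1000 + 7×100 + 2×10 + 9 = 4729 (decimal)
4729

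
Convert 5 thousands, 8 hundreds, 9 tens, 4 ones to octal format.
Convert 5 thousands, 8 hundreds, 9 tens, 4 ones (place-value notation) → 5×1000 + 8×100 + 9×10 + 4 = 5894 (decimal)
Convert 5894 (decimal) → 5894 = 1×4096 + 3×512 + 4×64 + 6 → 0o13406 (octal)
0o13406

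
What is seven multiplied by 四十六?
Convert seven (English words) → 7 (decimal)
Convert 四十六 (Chinese numeral) → 4×10 + 6 = 46 (decimal)
Compute 7 × 46 = 322
322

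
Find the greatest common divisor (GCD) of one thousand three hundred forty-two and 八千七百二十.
Convert one thousand three hundred forty-two (English words) → 1×1000 + 3×100 + 42 = 1342 (decimal)
Convert 八千七百二十 (Chinese numeral) → 8×1000 + 7×100 + 2×10 = 8720 (decimal)
Compute gcd(1342, 8720) = 2
2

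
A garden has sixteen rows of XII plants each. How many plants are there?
Convert XII (Roman numeral) → 10 + 1 + 1 = 12 (decimal)
Convert sixteen (English words) → 16 (decimal)
Compute 12 × 16 = 192
192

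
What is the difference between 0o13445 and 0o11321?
Convert 0o13445 (octal) → 1×4096 + 3×512 + 4×64 + 4×8 + 5 = 5925 (decimal)
Convert 0o11321 (octal) → 1×4096 + 1×512 + 3×64 + 2×8 + 1 = 4817 (decimal)
Difference: |5925 - 4817| = 1108
1108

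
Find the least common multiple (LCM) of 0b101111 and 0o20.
Convert 0b101111 (binary) → 32 + 8 + 4 + 2 + 1 = 47 (decimal)
Convert 0o20 (octal) → 2×8 = 16 (decimal)
Compute lcm(47, 16) = 752
752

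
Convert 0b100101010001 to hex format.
Convert 0b100101010001 (binary) → 2048 + 256 + 64 + 16 + 1 = 2385 (decimal)
Convert 2385 (decimal) → 2385 = 9×256 + 5×16 + 1 → 0x951 (hexadecimal)
0x951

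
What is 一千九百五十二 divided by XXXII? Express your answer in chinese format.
Convert 一千九百五十二 (Chinese numeral) → 1×1000 + 9×100 + 5×10 + 2 = 1952 (decimal)
Convert XXXII (Roman numeral) → 10 + 10 + 10 + 1 + 1 = 32 (decimal)
Compute 1952 ÷ 32 = 61
Convert 61 (decimal) → 61 = 6×10 + 1 → 六十一 (Chinese numeral)
六十一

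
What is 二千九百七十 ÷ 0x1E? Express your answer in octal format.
Convert 二千九百七十 (Chinese numeral) → 2×1000 + 9×100 + 7×10 = 2970 (decimal)
Convert 0x1E (hexadecimal) → 1×16 + 14 = 30 (decimal)
Compute 2970 ÷ 30 = 99
Convert 99 (decimal) → 99 = 1×64 + 4×8 + 3 → 0o143 (octal)
0o143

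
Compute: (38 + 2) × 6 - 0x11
Convert 0x11 (hexadecimal) → 1×16 + 1 = 17 (decimal)
Expression in decimal: (38 + 2) × 6 - 17
Parentheses first: 38 + 2 = 40
Multiply: 40 × 6 = 240
Subtract: 240 - 17 = 223
223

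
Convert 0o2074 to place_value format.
Convert 0o2074 (octal) → 2×512 + 7×8 + 4 = 1084 (decimal)
Convert 1084 (decimal) → 1084 = 1×1000 + 8×10 + 4 → 1 thousand, 8 tens, 4 ones (place-value notation)
1 thousand, 8 tens, 4 ones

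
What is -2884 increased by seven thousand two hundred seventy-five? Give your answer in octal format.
Convert seven thousand two hundred seventy-five (English words) → 7×1000 + 2×100 + 75 = 7275 (decimal)
Compute -2884 + 7275 = 4391
Convert 4391 (decimal) → 4391 = 1×4096 + 4×64 + 4×8 + 7 → 0o10447 (octal)
0o10447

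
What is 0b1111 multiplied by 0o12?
Convert 0b1111 (binary) → 8 + 4 + 2 + 1 = 15 (decimal)
Convert 0o12 (octal) → 1×8 + 2 = 10 (decimal)
Compute 15 × 10 = 150
150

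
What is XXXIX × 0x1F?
Convert XXXIX (Roman numeral) → 10 + 10 + 10 + 9 = 39 (decimal)
Convert 0x1F (hexadecimal) → 1×16 + 15 = 31 (decimal)
Compute 39 × 31 = 1209
1209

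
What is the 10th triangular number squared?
The 10th triangular number = 10×11/2 = 55
Compute 55² = 55 × 55 = 3025
3025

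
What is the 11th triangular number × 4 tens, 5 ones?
Convert the 11th triangular number (triangular index) → 11×12/2 = 66 (decimal)
Convert 4 tens, 5 ones (place-value notation) → 4×10 + 5 = 45 (decimal)
Compute 66 × 45 = 2970
2970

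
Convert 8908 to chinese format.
Convert 8908 (decimal) → 8908 = 8×1000 + 9×100 + 8 → 八千九百零八 (Chinese numeral)
八千九百零八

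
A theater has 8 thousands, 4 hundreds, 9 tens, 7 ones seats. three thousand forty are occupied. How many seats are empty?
Convert 8 thousands, 4 hundreds, 9 tens, 7 ones (place-value notation) → 8×1000 + 4×100 + 9×10 + 7 = 8497 (decimal)
Convert three thousand forty (English words) → 3×1000 + 40 = 3040 (decimal)
Compute 8497 - 3040 = 5457
5457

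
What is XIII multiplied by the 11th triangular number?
Convert XIII (Roman numeral) → 10 + 1 + 1 + 1 = 13 (decimal)
Convert the 11th triangular number (triangular index) → 11×12/2 = 66 (decimal)
Compute 13 × 66 = 858
858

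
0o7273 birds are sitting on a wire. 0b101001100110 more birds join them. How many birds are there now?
Convert 0o7273 (octal) → 7×512 + 2×64 + 7×8 + 3 = 3771 (decimal)
Convert 0b101001100110 (binary) → 2048 + 512 + 64 + 32 + 4 + 2 = 2662 (decimal)
Compute 3771 + 2662 = 6433
6433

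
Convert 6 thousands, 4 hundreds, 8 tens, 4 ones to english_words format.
Convert 6 thousands, 4 hundreds, 8 tens, 4 ones (place-value notation) → 6×1000 + 4×100 + 8×10 + 4 = 6484 (decimal)
Convert 6484 (decimal) → 6484 = 6×1000 + 4×100 + 84 → six thousand four hundred eighty-four (English words)
six thousand four hundred eighty-four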